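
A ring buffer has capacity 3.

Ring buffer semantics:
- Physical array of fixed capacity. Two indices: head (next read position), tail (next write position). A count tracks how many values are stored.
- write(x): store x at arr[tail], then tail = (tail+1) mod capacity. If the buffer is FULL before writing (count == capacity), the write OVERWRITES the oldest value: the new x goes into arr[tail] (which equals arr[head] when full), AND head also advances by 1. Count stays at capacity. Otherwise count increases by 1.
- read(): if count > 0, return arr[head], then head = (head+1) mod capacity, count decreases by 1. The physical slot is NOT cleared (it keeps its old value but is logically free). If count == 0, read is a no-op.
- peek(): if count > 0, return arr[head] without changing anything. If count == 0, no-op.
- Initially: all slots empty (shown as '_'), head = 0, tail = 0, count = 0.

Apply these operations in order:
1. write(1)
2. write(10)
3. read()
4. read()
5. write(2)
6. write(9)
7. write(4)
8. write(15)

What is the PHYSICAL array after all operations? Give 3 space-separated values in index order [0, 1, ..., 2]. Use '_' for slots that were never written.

After op 1 (write(1)): arr=[1 _ _] head=0 tail=1 count=1
After op 2 (write(10)): arr=[1 10 _] head=0 tail=2 count=2
After op 3 (read()): arr=[1 10 _] head=1 tail=2 count=1
After op 4 (read()): arr=[1 10 _] head=2 tail=2 count=0
After op 5 (write(2)): arr=[1 10 2] head=2 tail=0 count=1
After op 6 (write(9)): arr=[9 10 2] head=2 tail=1 count=2
After op 7 (write(4)): arr=[9 4 2] head=2 tail=2 count=3
After op 8 (write(15)): arr=[9 4 15] head=0 tail=0 count=3

Answer: 9 4 15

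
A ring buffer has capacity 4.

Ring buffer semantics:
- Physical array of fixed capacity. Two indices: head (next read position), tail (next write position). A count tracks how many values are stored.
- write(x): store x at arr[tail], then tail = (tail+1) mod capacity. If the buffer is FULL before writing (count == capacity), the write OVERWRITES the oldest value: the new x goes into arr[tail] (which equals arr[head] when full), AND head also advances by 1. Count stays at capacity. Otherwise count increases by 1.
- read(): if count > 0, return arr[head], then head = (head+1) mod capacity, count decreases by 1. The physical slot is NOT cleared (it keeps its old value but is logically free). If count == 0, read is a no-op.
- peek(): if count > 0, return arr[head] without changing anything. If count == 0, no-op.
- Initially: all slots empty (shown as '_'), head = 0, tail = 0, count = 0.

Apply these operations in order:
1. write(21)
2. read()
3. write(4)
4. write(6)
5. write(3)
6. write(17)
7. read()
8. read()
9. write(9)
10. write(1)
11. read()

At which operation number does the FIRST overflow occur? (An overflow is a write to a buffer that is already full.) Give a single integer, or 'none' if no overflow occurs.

Answer: none

Derivation:
After op 1 (write(21)): arr=[21 _ _ _] head=0 tail=1 count=1
After op 2 (read()): arr=[21 _ _ _] head=1 tail=1 count=0
After op 3 (write(4)): arr=[21 4 _ _] head=1 tail=2 count=1
After op 4 (write(6)): arr=[21 4 6 _] head=1 tail=3 count=2
After op 5 (write(3)): arr=[21 4 6 3] head=1 tail=0 count=3
After op 6 (write(17)): arr=[17 4 6 3] head=1 tail=1 count=4
After op 7 (read()): arr=[17 4 6 3] head=2 tail=1 count=3
After op 8 (read()): arr=[17 4 6 3] head=3 tail=1 count=2
After op 9 (write(9)): arr=[17 9 6 3] head=3 tail=2 count=3
After op 10 (write(1)): arr=[17 9 1 3] head=3 tail=3 count=4
After op 11 (read()): arr=[17 9 1 3] head=0 tail=3 count=3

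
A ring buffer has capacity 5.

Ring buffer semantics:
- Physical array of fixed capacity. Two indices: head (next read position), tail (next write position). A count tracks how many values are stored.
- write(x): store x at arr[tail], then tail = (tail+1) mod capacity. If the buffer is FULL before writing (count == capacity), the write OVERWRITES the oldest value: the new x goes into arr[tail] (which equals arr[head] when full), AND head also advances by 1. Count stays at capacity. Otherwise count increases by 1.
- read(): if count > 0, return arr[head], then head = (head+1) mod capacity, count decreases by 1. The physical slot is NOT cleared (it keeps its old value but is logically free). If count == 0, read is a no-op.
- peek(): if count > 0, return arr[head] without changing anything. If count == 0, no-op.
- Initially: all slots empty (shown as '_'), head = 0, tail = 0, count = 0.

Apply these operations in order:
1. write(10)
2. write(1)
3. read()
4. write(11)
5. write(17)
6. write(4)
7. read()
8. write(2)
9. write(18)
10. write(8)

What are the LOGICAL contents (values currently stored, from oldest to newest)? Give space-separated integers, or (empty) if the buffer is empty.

Answer: 17 4 2 18 8

Derivation:
After op 1 (write(10)): arr=[10 _ _ _ _] head=0 tail=1 count=1
After op 2 (write(1)): arr=[10 1 _ _ _] head=0 tail=2 count=2
After op 3 (read()): arr=[10 1 _ _ _] head=1 tail=2 count=1
After op 4 (write(11)): arr=[10 1 11 _ _] head=1 tail=3 count=2
After op 5 (write(17)): arr=[10 1 11 17 _] head=1 tail=4 count=3
After op 6 (write(4)): arr=[10 1 11 17 4] head=1 tail=0 count=4
After op 7 (read()): arr=[10 1 11 17 4] head=2 tail=0 count=3
After op 8 (write(2)): arr=[2 1 11 17 4] head=2 tail=1 count=4
After op 9 (write(18)): arr=[2 18 11 17 4] head=2 tail=2 count=5
After op 10 (write(8)): arr=[2 18 8 17 4] head=3 tail=3 count=5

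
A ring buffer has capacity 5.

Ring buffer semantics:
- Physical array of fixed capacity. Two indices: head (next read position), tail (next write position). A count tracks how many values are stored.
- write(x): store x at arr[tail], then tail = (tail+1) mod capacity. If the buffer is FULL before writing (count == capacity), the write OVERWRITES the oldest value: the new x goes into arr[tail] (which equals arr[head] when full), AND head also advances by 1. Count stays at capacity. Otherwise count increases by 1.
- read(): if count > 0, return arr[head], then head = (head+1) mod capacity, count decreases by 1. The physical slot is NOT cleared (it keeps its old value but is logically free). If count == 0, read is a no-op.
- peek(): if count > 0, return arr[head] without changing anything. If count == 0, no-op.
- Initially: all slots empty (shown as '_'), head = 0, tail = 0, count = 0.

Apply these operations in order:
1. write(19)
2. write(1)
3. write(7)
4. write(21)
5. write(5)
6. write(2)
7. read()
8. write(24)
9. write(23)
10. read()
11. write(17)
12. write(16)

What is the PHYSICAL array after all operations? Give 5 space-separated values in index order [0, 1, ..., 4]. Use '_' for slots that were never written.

After op 1 (write(19)): arr=[19 _ _ _ _] head=0 tail=1 count=1
After op 2 (write(1)): arr=[19 1 _ _ _] head=0 tail=2 count=2
After op 3 (write(7)): arr=[19 1 7 _ _] head=0 tail=3 count=3
After op 4 (write(21)): arr=[19 1 7 21 _] head=0 tail=4 count=4
After op 5 (write(5)): arr=[19 1 7 21 5] head=0 tail=0 count=5
After op 6 (write(2)): arr=[2 1 7 21 5] head=1 tail=1 count=5
After op 7 (read()): arr=[2 1 7 21 5] head=2 tail=1 count=4
After op 8 (write(24)): arr=[2 24 7 21 5] head=2 tail=2 count=5
After op 9 (write(23)): arr=[2 24 23 21 5] head=3 tail=3 count=5
After op 10 (read()): arr=[2 24 23 21 5] head=4 tail=3 count=4
After op 11 (write(17)): arr=[2 24 23 17 5] head=4 tail=4 count=5
After op 12 (write(16)): arr=[2 24 23 17 16] head=0 tail=0 count=5

Answer: 2 24 23 17 16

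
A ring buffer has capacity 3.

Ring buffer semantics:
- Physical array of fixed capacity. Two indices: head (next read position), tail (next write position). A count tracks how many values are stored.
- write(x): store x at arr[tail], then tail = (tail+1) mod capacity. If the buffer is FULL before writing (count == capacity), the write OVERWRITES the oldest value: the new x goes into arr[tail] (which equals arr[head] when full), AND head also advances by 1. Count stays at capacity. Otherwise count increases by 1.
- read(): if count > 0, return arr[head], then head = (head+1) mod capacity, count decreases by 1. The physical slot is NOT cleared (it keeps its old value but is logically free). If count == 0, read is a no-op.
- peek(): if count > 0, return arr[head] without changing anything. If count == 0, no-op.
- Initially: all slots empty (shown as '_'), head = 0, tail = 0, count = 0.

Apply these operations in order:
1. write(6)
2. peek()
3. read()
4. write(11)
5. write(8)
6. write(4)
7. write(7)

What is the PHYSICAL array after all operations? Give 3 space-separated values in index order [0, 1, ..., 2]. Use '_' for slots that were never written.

After op 1 (write(6)): arr=[6 _ _] head=0 tail=1 count=1
After op 2 (peek()): arr=[6 _ _] head=0 tail=1 count=1
After op 3 (read()): arr=[6 _ _] head=1 tail=1 count=0
After op 4 (write(11)): arr=[6 11 _] head=1 tail=2 count=1
After op 5 (write(8)): arr=[6 11 8] head=1 tail=0 count=2
After op 6 (write(4)): arr=[4 11 8] head=1 tail=1 count=3
After op 7 (write(7)): arr=[4 7 8] head=2 tail=2 count=3

Answer: 4 7 8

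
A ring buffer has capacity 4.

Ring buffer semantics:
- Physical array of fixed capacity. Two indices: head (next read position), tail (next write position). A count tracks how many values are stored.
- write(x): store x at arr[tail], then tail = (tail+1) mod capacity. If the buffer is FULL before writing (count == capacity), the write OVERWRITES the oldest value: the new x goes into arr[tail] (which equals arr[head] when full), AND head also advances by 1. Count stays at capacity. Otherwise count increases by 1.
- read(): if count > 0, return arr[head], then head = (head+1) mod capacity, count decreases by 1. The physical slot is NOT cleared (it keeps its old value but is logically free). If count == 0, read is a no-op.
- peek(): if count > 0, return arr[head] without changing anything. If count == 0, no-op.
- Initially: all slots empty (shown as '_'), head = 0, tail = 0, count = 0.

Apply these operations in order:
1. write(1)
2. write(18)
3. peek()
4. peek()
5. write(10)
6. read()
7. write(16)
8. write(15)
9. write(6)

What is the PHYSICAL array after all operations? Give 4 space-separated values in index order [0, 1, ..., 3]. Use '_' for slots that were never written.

Answer: 15 6 10 16

Derivation:
After op 1 (write(1)): arr=[1 _ _ _] head=0 tail=1 count=1
After op 2 (write(18)): arr=[1 18 _ _] head=0 tail=2 count=2
After op 3 (peek()): arr=[1 18 _ _] head=0 tail=2 count=2
After op 4 (peek()): arr=[1 18 _ _] head=0 tail=2 count=2
After op 5 (write(10)): arr=[1 18 10 _] head=0 tail=3 count=3
After op 6 (read()): arr=[1 18 10 _] head=1 tail=3 count=2
After op 7 (write(16)): arr=[1 18 10 16] head=1 tail=0 count=3
After op 8 (write(15)): arr=[15 18 10 16] head=1 tail=1 count=4
After op 9 (write(6)): arr=[15 6 10 16] head=2 tail=2 count=4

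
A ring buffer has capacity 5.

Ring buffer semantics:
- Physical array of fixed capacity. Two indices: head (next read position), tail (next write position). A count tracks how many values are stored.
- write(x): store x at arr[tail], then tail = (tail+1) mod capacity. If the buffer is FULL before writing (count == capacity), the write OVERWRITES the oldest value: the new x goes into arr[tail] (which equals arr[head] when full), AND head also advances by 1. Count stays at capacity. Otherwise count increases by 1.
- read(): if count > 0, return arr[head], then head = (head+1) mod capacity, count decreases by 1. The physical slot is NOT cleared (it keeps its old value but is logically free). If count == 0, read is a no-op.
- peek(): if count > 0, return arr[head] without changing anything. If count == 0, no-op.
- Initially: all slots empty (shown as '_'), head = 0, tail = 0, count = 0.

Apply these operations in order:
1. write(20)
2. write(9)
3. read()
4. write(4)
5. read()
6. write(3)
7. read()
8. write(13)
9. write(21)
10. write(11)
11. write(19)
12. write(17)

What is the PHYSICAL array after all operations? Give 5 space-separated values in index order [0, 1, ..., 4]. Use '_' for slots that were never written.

Answer: 21 11 19 17 13

Derivation:
After op 1 (write(20)): arr=[20 _ _ _ _] head=0 tail=1 count=1
After op 2 (write(9)): arr=[20 9 _ _ _] head=0 tail=2 count=2
After op 3 (read()): arr=[20 9 _ _ _] head=1 tail=2 count=1
After op 4 (write(4)): arr=[20 9 4 _ _] head=1 tail=3 count=2
After op 5 (read()): arr=[20 9 4 _ _] head=2 tail=3 count=1
After op 6 (write(3)): arr=[20 9 4 3 _] head=2 tail=4 count=2
After op 7 (read()): arr=[20 9 4 3 _] head=3 tail=4 count=1
After op 8 (write(13)): arr=[20 9 4 3 13] head=3 tail=0 count=2
After op 9 (write(21)): arr=[21 9 4 3 13] head=3 tail=1 count=3
After op 10 (write(11)): arr=[21 11 4 3 13] head=3 tail=2 count=4
After op 11 (write(19)): arr=[21 11 19 3 13] head=3 tail=3 count=5
After op 12 (write(17)): arr=[21 11 19 17 13] head=4 tail=4 count=5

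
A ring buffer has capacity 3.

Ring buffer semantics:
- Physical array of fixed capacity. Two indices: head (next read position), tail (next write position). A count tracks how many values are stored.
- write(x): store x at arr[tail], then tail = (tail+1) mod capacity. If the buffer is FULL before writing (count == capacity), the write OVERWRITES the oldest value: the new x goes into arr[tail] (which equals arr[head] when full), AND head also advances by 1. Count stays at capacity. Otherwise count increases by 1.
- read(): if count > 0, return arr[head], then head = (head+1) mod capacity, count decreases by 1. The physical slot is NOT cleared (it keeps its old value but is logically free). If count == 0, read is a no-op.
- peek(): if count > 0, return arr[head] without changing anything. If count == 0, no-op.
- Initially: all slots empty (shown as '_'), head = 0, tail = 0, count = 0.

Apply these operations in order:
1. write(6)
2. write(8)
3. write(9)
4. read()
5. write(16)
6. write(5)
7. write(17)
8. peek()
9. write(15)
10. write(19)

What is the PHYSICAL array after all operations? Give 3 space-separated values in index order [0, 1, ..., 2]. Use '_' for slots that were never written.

After op 1 (write(6)): arr=[6 _ _] head=0 tail=1 count=1
After op 2 (write(8)): arr=[6 8 _] head=0 tail=2 count=2
After op 3 (write(9)): arr=[6 8 9] head=0 tail=0 count=3
After op 4 (read()): arr=[6 8 9] head=1 tail=0 count=2
After op 5 (write(16)): arr=[16 8 9] head=1 tail=1 count=3
After op 6 (write(5)): arr=[16 5 9] head=2 tail=2 count=3
After op 7 (write(17)): arr=[16 5 17] head=0 tail=0 count=3
After op 8 (peek()): arr=[16 5 17] head=0 tail=0 count=3
After op 9 (write(15)): arr=[15 5 17] head=1 tail=1 count=3
After op 10 (write(19)): arr=[15 19 17] head=2 tail=2 count=3

Answer: 15 19 17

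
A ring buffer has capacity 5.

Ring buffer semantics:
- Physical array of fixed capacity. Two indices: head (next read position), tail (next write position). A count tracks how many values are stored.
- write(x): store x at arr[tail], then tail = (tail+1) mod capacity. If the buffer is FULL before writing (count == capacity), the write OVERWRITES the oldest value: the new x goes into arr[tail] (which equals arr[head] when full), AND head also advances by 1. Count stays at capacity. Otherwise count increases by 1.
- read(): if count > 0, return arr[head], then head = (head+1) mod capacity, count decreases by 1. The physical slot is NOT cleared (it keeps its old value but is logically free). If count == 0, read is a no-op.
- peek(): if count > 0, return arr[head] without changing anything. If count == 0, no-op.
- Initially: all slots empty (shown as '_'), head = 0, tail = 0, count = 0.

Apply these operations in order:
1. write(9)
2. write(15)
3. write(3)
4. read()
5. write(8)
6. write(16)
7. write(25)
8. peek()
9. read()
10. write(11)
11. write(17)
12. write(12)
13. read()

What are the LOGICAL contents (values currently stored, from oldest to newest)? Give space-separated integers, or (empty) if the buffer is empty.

After op 1 (write(9)): arr=[9 _ _ _ _] head=0 tail=1 count=1
After op 2 (write(15)): arr=[9 15 _ _ _] head=0 tail=2 count=2
After op 3 (write(3)): arr=[9 15 3 _ _] head=0 tail=3 count=3
After op 4 (read()): arr=[9 15 3 _ _] head=1 tail=3 count=2
After op 5 (write(8)): arr=[9 15 3 8 _] head=1 tail=4 count=3
After op 6 (write(16)): arr=[9 15 3 8 16] head=1 tail=0 count=4
After op 7 (write(25)): arr=[25 15 3 8 16] head=1 tail=1 count=5
After op 8 (peek()): arr=[25 15 3 8 16] head=1 tail=1 count=5
After op 9 (read()): arr=[25 15 3 8 16] head=2 tail=1 count=4
After op 10 (write(11)): arr=[25 11 3 8 16] head=2 tail=2 count=5
After op 11 (write(17)): arr=[25 11 17 8 16] head=3 tail=3 count=5
After op 12 (write(12)): arr=[25 11 17 12 16] head=4 tail=4 count=5
After op 13 (read()): arr=[25 11 17 12 16] head=0 tail=4 count=4

Answer: 25 11 17 12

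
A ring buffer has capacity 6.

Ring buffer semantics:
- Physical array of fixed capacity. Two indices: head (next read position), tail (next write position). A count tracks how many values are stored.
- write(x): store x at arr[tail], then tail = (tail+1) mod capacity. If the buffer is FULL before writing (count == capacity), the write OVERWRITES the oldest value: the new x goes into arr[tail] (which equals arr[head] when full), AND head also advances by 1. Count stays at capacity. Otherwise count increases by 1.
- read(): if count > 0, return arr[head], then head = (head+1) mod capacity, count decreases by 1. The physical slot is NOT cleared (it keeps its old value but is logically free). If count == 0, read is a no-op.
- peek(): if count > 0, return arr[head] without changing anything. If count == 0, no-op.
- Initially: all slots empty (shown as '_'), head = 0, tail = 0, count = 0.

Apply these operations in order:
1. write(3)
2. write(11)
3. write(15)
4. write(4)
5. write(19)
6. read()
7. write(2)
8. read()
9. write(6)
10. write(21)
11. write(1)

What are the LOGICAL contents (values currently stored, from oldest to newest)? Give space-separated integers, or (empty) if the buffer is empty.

After op 1 (write(3)): arr=[3 _ _ _ _ _] head=0 tail=1 count=1
After op 2 (write(11)): arr=[3 11 _ _ _ _] head=0 tail=2 count=2
After op 3 (write(15)): arr=[3 11 15 _ _ _] head=0 tail=3 count=3
After op 4 (write(4)): arr=[3 11 15 4 _ _] head=0 tail=4 count=4
After op 5 (write(19)): arr=[3 11 15 4 19 _] head=0 tail=5 count=5
After op 6 (read()): arr=[3 11 15 4 19 _] head=1 tail=5 count=4
After op 7 (write(2)): arr=[3 11 15 4 19 2] head=1 tail=0 count=5
After op 8 (read()): arr=[3 11 15 4 19 2] head=2 tail=0 count=4
After op 9 (write(6)): arr=[6 11 15 4 19 2] head=2 tail=1 count=5
After op 10 (write(21)): arr=[6 21 15 4 19 2] head=2 tail=2 count=6
After op 11 (write(1)): arr=[6 21 1 4 19 2] head=3 tail=3 count=6

Answer: 4 19 2 6 21 1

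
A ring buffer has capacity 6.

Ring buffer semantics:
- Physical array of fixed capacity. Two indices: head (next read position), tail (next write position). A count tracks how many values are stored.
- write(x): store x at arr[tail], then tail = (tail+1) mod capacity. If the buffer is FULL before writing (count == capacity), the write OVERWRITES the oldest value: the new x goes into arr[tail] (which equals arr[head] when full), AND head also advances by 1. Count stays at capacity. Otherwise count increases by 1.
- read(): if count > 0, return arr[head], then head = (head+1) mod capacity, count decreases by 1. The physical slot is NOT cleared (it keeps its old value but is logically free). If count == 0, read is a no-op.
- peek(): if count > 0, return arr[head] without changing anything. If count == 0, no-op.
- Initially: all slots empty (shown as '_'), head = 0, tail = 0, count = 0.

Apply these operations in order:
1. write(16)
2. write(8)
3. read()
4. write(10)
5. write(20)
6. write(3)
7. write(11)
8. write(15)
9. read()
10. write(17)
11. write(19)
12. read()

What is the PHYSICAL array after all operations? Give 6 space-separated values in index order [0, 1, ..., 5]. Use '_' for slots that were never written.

After op 1 (write(16)): arr=[16 _ _ _ _ _] head=0 tail=1 count=1
After op 2 (write(8)): arr=[16 8 _ _ _ _] head=0 tail=2 count=2
After op 3 (read()): arr=[16 8 _ _ _ _] head=1 tail=2 count=1
After op 4 (write(10)): arr=[16 8 10 _ _ _] head=1 tail=3 count=2
After op 5 (write(20)): arr=[16 8 10 20 _ _] head=1 tail=4 count=3
After op 6 (write(3)): arr=[16 8 10 20 3 _] head=1 tail=5 count=4
After op 7 (write(11)): arr=[16 8 10 20 3 11] head=1 tail=0 count=5
After op 8 (write(15)): arr=[15 8 10 20 3 11] head=1 tail=1 count=6
After op 9 (read()): arr=[15 8 10 20 3 11] head=2 tail=1 count=5
After op 10 (write(17)): arr=[15 17 10 20 3 11] head=2 tail=2 count=6
After op 11 (write(19)): arr=[15 17 19 20 3 11] head=3 tail=3 count=6
After op 12 (read()): arr=[15 17 19 20 3 11] head=4 tail=3 count=5

Answer: 15 17 19 20 3 11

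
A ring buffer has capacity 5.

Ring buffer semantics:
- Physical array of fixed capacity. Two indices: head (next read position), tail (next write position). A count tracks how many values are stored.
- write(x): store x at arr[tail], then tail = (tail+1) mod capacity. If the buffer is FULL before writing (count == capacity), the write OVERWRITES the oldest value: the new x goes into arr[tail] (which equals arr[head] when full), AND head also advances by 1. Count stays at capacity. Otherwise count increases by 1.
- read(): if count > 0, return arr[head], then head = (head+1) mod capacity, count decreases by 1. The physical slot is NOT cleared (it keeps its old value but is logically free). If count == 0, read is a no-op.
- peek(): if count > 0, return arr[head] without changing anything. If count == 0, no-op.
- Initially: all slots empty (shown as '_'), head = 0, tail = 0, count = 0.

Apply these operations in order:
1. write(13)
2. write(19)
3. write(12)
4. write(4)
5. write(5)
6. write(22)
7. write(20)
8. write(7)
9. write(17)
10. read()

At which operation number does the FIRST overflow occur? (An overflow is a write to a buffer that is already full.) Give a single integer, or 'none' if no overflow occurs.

After op 1 (write(13)): arr=[13 _ _ _ _] head=0 tail=1 count=1
After op 2 (write(19)): arr=[13 19 _ _ _] head=0 tail=2 count=2
After op 3 (write(12)): arr=[13 19 12 _ _] head=0 tail=3 count=3
After op 4 (write(4)): arr=[13 19 12 4 _] head=0 tail=4 count=4
After op 5 (write(5)): arr=[13 19 12 4 5] head=0 tail=0 count=5
After op 6 (write(22)): arr=[22 19 12 4 5] head=1 tail=1 count=5
After op 7 (write(20)): arr=[22 20 12 4 5] head=2 tail=2 count=5
After op 8 (write(7)): arr=[22 20 7 4 5] head=3 tail=3 count=5
After op 9 (write(17)): arr=[22 20 7 17 5] head=4 tail=4 count=5
After op 10 (read()): arr=[22 20 7 17 5] head=0 tail=4 count=4

Answer: 6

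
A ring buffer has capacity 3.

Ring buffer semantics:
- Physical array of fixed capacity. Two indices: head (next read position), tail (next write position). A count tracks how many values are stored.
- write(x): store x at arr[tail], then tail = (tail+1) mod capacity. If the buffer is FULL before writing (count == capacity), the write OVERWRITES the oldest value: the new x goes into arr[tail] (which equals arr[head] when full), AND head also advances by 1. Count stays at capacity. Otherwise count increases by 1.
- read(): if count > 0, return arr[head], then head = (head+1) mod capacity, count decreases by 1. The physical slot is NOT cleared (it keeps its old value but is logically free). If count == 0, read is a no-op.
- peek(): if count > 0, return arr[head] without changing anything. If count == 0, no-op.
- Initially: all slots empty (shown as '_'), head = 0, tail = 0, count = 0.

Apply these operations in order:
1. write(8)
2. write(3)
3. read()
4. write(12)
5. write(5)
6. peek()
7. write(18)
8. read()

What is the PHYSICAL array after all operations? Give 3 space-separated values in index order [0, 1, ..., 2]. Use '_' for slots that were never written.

Answer: 5 18 12

Derivation:
After op 1 (write(8)): arr=[8 _ _] head=0 tail=1 count=1
After op 2 (write(3)): arr=[8 3 _] head=0 tail=2 count=2
After op 3 (read()): arr=[8 3 _] head=1 tail=2 count=1
After op 4 (write(12)): arr=[8 3 12] head=1 tail=0 count=2
After op 5 (write(5)): arr=[5 3 12] head=1 tail=1 count=3
After op 6 (peek()): arr=[5 3 12] head=1 tail=1 count=3
After op 7 (write(18)): arr=[5 18 12] head=2 tail=2 count=3
After op 8 (read()): arr=[5 18 12] head=0 tail=2 count=2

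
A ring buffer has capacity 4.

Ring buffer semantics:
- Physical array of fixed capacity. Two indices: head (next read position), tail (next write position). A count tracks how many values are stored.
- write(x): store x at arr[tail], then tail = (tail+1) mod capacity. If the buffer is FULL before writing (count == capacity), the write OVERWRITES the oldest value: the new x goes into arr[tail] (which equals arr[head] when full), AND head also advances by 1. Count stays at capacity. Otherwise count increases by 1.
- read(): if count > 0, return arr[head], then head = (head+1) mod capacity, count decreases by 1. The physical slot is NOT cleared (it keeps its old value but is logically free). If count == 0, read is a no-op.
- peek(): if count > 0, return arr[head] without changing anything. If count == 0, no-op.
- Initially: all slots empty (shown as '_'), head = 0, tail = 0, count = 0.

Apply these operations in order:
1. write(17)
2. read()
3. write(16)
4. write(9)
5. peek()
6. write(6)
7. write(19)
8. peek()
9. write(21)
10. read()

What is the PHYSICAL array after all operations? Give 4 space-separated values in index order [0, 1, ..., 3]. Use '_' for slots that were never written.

Answer: 19 21 9 6

Derivation:
After op 1 (write(17)): arr=[17 _ _ _] head=0 tail=1 count=1
After op 2 (read()): arr=[17 _ _ _] head=1 tail=1 count=0
After op 3 (write(16)): arr=[17 16 _ _] head=1 tail=2 count=1
After op 4 (write(9)): arr=[17 16 9 _] head=1 tail=3 count=2
After op 5 (peek()): arr=[17 16 9 _] head=1 tail=3 count=2
After op 6 (write(6)): arr=[17 16 9 6] head=1 tail=0 count=3
After op 7 (write(19)): arr=[19 16 9 6] head=1 tail=1 count=4
After op 8 (peek()): arr=[19 16 9 6] head=1 tail=1 count=4
After op 9 (write(21)): arr=[19 21 9 6] head=2 tail=2 count=4
After op 10 (read()): arr=[19 21 9 6] head=3 tail=2 count=3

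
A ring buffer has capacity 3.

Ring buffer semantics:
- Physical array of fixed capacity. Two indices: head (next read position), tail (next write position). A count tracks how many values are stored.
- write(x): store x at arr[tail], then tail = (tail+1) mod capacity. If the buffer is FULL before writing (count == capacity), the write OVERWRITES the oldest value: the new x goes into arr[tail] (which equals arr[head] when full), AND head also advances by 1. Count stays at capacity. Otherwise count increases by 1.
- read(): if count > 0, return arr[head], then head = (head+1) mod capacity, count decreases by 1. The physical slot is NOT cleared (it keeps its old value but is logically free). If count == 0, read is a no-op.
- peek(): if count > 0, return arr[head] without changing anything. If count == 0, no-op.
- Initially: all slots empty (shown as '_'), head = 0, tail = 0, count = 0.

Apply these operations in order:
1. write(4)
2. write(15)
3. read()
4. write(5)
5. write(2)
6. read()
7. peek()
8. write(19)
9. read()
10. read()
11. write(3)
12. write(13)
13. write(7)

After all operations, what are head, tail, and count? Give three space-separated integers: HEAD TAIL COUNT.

After op 1 (write(4)): arr=[4 _ _] head=0 tail=1 count=1
After op 2 (write(15)): arr=[4 15 _] head=0 tail=2 count=2
After op 3 (read()): arr=[4 15 _] head=1 tail=2 count=1
After op 4 (write(5)): arr=[4 15 5] head=1 tail=0 count=2
After op 5 (write(2)): arr=[2 15 5] head=1 tail=1 count=3
After op 6 (read()): arr=[2 15 5] head=2 tail=1 count=2
After op 7 (peek()): arr=[2 15 5] head=2 tail=1 count=2
After op 8 (write(19)): arr=[2 19 5] head=2 tail=2 count=3
After op 9 (read()): arr=[2 19 5] head=0 tail=2 count=2
After op 10 (read()): arr=[2 19 5] head=1 tail=2 count=1
After op 11 (write(3)): arr=[2 19 3] head=1 tail=0 count=2
After op 12 (write(13)): arr=[13 19 3] head=1 tail=1 count=3
After op 13 (write(7)): arr=[13 7 3] head=2 tail=2 count=3

Answer: 2 2 3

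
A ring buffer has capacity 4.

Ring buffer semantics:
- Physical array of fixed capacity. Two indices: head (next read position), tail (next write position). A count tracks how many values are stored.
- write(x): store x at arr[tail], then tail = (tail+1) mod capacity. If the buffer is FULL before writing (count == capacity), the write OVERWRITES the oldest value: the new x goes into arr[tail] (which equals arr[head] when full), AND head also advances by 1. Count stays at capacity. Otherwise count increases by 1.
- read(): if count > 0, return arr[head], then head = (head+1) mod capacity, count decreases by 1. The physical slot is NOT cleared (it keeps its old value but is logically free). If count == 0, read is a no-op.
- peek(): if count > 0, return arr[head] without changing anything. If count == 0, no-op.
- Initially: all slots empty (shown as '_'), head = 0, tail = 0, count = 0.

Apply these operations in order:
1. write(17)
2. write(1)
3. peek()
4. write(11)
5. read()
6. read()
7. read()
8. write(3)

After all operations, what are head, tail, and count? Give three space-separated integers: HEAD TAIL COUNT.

Answer: 3 0 1

Derivation:
After op 1 (write(17)): arr=[17 _ _ _] head=0 tail=1 count=1
After op 2 (write(1)): arr=[17 1 _ _] head=0 tail=2 count=2
After op 3 (peek()): arr=[17 1 _ _] head=0 tail=2 count=2
After op 4 (write(11)): arr=[17 1 11 _] head=0 tail=3 count=3
After op 5 (read()): arr=[17 1 11 _] head=1 tail=3 count=2
After op 6 (read()): arr=[17 1 11 _] head=2 tail=3 count=1
After op 7 (read()): arr=[17 1 11 _] head=3 tail=3 count=0
After op 8 (write(3)): arr=[17 1 11 3] head=3 tail=0 count=1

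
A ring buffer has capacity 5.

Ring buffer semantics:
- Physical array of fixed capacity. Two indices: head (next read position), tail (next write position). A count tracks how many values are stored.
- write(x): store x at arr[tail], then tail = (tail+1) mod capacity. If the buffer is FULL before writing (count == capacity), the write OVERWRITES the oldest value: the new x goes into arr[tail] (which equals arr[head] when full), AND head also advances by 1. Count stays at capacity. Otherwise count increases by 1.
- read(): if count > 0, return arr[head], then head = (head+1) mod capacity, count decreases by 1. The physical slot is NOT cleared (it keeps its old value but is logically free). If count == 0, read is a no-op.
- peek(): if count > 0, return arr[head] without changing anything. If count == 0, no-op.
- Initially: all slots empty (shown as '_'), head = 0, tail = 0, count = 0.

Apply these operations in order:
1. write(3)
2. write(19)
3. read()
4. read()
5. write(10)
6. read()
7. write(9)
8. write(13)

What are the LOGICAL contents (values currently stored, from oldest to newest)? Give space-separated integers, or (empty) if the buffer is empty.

After op 1 (write(3)): arr=[3 _ _ _ _] head=0 tail=1 count=1
After op 2 (write(19)): arr=[3 19 _ _ _] head=0 tail=2 count=2
After op 3 (read()): arr=[3 19 _ _ _] head=1 tail=2 count=1
After op 4 (read()): arr=[3 19 _ _ _] head=2 tail=2 count=0
After op 5 (write(10)): arr=[3 19 10 _ _] head=2 tail=3 count=1
After op 6 (read()): arr=[3 19 10 _ _] head=3 tail=3 count=0
After op 7 (write(9)): arr=[3 19 10 9 _] head=3 tail=4 count=1
After op 8 (write(13)): arr=[3 19 10 9 13] head=3 tail=0 count=2

Answer: 9 13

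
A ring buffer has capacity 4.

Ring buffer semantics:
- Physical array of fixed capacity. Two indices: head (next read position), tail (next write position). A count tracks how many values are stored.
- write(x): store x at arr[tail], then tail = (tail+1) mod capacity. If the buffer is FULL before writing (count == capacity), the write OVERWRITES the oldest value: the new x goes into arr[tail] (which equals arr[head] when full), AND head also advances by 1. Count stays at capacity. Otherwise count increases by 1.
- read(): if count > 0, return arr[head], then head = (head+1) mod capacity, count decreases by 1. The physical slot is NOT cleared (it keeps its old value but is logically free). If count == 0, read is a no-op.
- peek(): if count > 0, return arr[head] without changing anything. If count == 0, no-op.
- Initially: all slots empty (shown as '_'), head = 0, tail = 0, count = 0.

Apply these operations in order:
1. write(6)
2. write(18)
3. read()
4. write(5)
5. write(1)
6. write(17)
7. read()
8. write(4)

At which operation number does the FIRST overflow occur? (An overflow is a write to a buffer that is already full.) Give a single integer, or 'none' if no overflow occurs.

Answer: none

Derivation:
After op 1 (write(6)): arr=[6 _ _ _] head=0 tail=1 count=1
After op 2 (write(18)): arr=[6 18 _ _] head=0 tail=2 count=2
After op 3 (read()): arr=[6 18 _ _] head=1 tail=2 count=1
After op 4 (write(5)): arr=[6 18 5 _] head=1 tail=3 count=2
After op 5 (write(1)): arr=[6 18 5 1] head=1 tail=0 count=3
After op 6 (write(17)): arr=[17 18 5 1] head=1 tail=1 count=4
After op 7 (read()): arr=[17 18 5 1] head=2 tail=1 count=3
After op 8 (write(4)): arr=[17 4 5 1] head=2 tail=2 count=4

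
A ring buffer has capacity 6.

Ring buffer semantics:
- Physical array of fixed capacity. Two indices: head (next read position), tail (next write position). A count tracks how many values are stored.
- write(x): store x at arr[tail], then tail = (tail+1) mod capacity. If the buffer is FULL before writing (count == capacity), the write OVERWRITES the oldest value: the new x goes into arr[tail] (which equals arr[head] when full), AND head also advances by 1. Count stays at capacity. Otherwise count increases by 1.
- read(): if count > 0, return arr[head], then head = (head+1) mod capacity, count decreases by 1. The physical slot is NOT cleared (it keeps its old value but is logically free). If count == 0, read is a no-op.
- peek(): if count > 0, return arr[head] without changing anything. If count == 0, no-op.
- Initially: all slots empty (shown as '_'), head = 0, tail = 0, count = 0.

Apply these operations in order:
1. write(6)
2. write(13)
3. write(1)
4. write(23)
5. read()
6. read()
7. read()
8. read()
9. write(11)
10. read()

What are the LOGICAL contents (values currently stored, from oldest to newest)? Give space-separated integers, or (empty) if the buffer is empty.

After op 1 (write(6)): arr=[6 _ _ _ _ _] head=0 tail=1 count=1
After op 2 (write(13)): arr=[6 13 _ _ _ _] head=0 tail=2 count=2
After op 3 (write(1)): arr=[6 13 1 _ _ _] head=0 tail=3 count=3
After op 4 (write(23)): arr=[6 13 1 23 _ _] head=0 tail=4 count=4
After op 5 (read()): arr=[6 13 1 23 _ _] head=1 tail=4 count=3
After op 6 (read()): arr=[6 13 1 23 _ _] head=2 tail=4 count=2
After op 7 (read()): arr=[6 13 1 23 _ _] head=3 tail=4 count=1
After op 8 (read()): arr=[6 13 1 23 _ _] head=4 tail=4 count=0
After op 9 (write(11)): arr=[6 13 1 23 11 _] head=4 tail=5 count=1
After op 10 (read()): arr=[6 13 1 23 11 _] head=5 tail=5 count=0

Answer: (empty)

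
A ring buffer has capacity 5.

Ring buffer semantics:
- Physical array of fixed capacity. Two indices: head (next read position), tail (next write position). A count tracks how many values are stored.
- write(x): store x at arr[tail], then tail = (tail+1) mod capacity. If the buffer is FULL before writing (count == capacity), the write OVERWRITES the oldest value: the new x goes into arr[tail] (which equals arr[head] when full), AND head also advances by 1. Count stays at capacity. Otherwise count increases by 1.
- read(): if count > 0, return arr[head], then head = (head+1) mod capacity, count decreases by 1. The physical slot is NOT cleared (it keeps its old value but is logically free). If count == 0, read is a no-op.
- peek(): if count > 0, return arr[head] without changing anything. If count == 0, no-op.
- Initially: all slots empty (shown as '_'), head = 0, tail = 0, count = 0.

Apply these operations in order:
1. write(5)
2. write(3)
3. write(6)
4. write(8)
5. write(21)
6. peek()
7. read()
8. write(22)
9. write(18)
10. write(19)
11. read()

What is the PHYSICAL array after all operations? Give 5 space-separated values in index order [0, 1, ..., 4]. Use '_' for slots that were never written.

Answer: 22 18 19 8 21

Derivation:
After op 1 (write(5)): arr=[5 _ _ _ _] head=0 tail=1 count=1
After op 2 (write(3)): arr=[5 3 _ _ _] head=0 tail=2 count=2
After op 3 (write(6)): arr=[5 3 6 _ _] head=0 tail=3 count=3
After op 4 (write(8)): arr=[5 3 6 8 _] head=0 tail=4 count=4
After op 5 (write(21)): arr=[5 3 6 8 21] head=0 tail=0 count=5
After op 6 (peek()): arr=[5 3 6 8 21] head=0 tail=0 count=5
After op 7 (read()): arr=[5 3 6 8 21] head=1 tail=0 count=4
After op 8 (write(22)): arr=[22 3 6 8 21] head=1 tail=1 count=5
After op 9 (write(18)): arr=[22 18 6 8 21] head=2 tail=2 count=5
After op 10 (write(19)): arr=[22 18 19 8 21] head=3 tail=3 count=5
After op 11 (read()): arr=[22 18 19 8 21] head=4 tail=3 count=4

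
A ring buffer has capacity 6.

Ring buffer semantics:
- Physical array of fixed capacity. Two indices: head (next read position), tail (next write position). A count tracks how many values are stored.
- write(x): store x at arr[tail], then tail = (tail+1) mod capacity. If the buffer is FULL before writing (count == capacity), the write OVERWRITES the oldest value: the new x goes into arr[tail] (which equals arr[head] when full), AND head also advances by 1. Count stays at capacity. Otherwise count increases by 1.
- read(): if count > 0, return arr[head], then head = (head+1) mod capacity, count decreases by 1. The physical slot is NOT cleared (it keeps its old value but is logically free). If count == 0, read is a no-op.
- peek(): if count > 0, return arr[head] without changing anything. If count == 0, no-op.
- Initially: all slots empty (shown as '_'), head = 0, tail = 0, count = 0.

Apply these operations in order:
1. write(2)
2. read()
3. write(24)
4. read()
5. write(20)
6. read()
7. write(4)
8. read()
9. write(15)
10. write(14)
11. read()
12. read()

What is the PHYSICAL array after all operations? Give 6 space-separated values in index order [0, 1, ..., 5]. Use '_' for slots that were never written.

Answer: 2 24 20 4 15 14

Derivation:
After op 1 (write(2)): arr=[2 _ _ _ _ _] head=0 tail=1 count=1
After op 2 (read()): arr=[2 _ _ _ _ _] head=1 tail=1 count=0
After op 3 (write(24)): arr=[2 24 _ _ _ _] head=1 tail=2 count=1
After op 4 (read()): arr=[2 24 _ _ _ _] head=2 tail=2 count=0
After op 5 (write(20)): arr=[2 24 20 _ _ _] head=2 tail=3 count=1
After op 6 (read()): arr=[2 24 20 _ _ _] head=3 tail=3 count=0
After op 7 (write(4)): arr=[2 24 20 4 _ _] head=3 tail=4 count=1
After op 8 (read()): arr=[2 24 20 4 _ _] head=4 tail=4 count=0
After op 9 (write(15)): arr=[2 24 20 4 15 _] head=4 tail=5 count=1
After op 10 (write(14)): arr=[2 24 20 4 15 14] head=4 tail=0 count=2
After op 11 (read()): arr=[2 24 20 4 15 14] head=5 tail=0 count=1
After op 12 (read()): arr=[2 24 20 4 15 14] head=0 tail=0 count=0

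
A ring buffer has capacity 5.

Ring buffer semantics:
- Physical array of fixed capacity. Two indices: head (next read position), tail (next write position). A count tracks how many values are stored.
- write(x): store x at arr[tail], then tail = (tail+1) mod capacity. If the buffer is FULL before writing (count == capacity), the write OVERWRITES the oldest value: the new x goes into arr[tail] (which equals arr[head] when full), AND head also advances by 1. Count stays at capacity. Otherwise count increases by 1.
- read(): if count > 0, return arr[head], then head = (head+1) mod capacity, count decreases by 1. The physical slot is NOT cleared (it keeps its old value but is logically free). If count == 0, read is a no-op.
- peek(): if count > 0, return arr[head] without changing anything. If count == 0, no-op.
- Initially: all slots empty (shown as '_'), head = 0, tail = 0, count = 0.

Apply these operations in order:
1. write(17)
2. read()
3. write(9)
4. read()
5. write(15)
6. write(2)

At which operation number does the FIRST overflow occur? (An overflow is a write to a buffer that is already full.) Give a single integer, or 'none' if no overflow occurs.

After op 1 (write(17)): arr=[17 _ _ _ _] head=0 tail=1 count=1
After op 2 (read()): arr=[17 _ _ _ _] head=1 tail=1 count=0
After op 3 (write(9)): arr=[17 9 _ _ _] head=1 tail=2 count=1
After op 4 (read()): arr=[17 9 _ _ _] head=2 tail=2 count=0
After op 5 (write(15)): arr=[17 9 15 _ _] head=2 tail=3 count=1
After op 6 (write(2)): arr=[17 9 15 2 _] head=2 tail=4 count=2

Answer: none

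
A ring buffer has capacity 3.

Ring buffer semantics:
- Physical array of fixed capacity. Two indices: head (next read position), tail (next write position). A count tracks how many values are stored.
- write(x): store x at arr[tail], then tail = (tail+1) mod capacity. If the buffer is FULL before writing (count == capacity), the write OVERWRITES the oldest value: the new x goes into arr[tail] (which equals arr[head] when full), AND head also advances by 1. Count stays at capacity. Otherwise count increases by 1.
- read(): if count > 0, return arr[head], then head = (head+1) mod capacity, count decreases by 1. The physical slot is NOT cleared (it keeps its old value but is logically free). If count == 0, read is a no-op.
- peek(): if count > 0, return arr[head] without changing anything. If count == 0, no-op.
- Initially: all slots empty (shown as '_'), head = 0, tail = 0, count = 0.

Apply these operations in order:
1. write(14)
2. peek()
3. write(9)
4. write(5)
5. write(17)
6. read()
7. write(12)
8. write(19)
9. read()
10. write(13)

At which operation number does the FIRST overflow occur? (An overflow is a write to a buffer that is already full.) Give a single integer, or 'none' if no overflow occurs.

Answer: 5

Derivation:
After op 1 (write(14)): arr=[14 _ _] head=0 tail=1 count=1
After op 2 (peek()): arr=[14 _ _] head=0 tail=1 count=1
After op 3 (write(9)): arr=[14 9 _] head=0 tail=2 count=2
After op 4 (write(5)): arr=[14 9 5] head=0 tail=0 count=3
After op 5 (write(17)): arr=[17 9 5] head=1 tail=1 count=3
After op 6 (read()): arr=[17 9 5] head=2 tail=1 count=2
After op 7 (write(12)): arr=[17 12 5] head=2 tail=2 count=3
After op 8 (write(19)): arr=[17 12 19] head=0 tail=0 count=3
After op 9 (read()): arr=[17 12 19] head=1 tail=0 count=2
After op 10 (write(13)): arr=[13 12 19] head=1 tail=1 count=3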